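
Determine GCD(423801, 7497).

Euclid: 423801 = 56·7497 + 3969; 7497 = 1·3969 + 3528; 3969 = 1·3528 + 441; 3528 = 8·441 + 0. Last nonzero remainder: 441.

441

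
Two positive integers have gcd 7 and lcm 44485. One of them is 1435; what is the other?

217

a·b = gcd·lcm = 7·44485 = 311395, so b = 311395/1435 = 217.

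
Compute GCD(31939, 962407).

Euclid: 962407 = 30·31939 + 4237; 31939 = 7·4237 + 2280; 4237 = 1·2280 + 1957; 2280 = 1·1957 + 323; 1957 = 6·323 + 19; 323 = 17·19 + 0. Last nonzero remainder: 19.

19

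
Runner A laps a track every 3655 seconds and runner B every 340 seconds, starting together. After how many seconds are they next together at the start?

14620

3655 = 5 · 17 · 43; 340 = 2² · 5 · 17
max exponents: 2² · 5 · 17 · 43 = 14620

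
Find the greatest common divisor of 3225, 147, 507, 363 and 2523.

3225 = 3 · 5² · 43; 147 = 3 · 7²; 507 = 3 · 13²; 363 = 3 · 11²; 2523 = 3 · 29²
gcd takes min exponent of each prime: 3 = 3

3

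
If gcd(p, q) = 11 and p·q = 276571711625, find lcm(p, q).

Since gcd(p,q)·lcm(p,q) = pq, lcm = 276571711625/11 = 25142882875.

25142882875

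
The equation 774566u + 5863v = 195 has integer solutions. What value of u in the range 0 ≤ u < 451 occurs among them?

Reduce mod 5863: 774566u ≡ 195 (mod 5863). With g = gcd(774566, 5863) = 13 dividing 195, divide through: 59582u ≡ 15 (mod 451).
Since gcd(59582, 451) = 1, u ≡ 15·(59582)⁻¹ ≡ 316 (mod 451). Smallest non-negative: 316.

316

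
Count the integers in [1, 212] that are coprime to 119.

171

119 = 7·17. Inclusion–exclusion on these primes:
212 − ⌊212/7⌋ − ⌊212/17⌋ + ⌊212/119⌋ = 171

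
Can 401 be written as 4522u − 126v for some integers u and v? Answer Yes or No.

No

By Bézout, 4522u − 126v = 401 has integer solutions iff gcd(4522, 126) | 401.
Euclid: 4522 = 35·126 + 112; 126 = 1·112 + 14; 112 = 8·14 + 0. gcd = 14; 401 mod 14 = 9. No.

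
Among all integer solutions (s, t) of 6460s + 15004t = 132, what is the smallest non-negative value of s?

Euclid: 15004 = 2·6460 + 2084; 6460 = 3·2084 + 208; 2084 = 10·208 + 4; 208 = 52·4 + 0 → gcd = 4; 132 = 4·33.
Back-substitution yields 6460·(-72) + 15004·(31) = 4, so one solution is s = -72·33 = -2376, t = 31·33 = 1023.
Solutions in s differ by 15004/4 = 3751; the one in [0, 3751) is -2376 mod 3751 = 1375.

1375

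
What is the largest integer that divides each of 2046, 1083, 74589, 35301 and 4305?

gcd(2046, 1083): 2046 = 1·1083 + 963; 1083 = 1·963 + 120; 963 = 8·120 + 3; 120 = 40·3 + 0 → 3
gcd(3, 74589): 74589 = 24863·3 + 0 → 3
gcd(3, 35301): 35301 = 11767·3 + 0 → 3
gcd(3, 4305): 4305 = 1435·3 + 0 → 3

3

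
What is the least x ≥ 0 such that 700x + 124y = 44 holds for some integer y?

Euclid: 700 = 5·124 + 80; 124 = 1·80 + 44; 80 = 1·44 + 36; 44 = 1·36 + 8; 36 = 4·8 + 4; 8 = 2·4 + 0 → gcd = 4; 44 = 4·11.
Back-substitution yields 700·(14) + 124·(-79) = 4, so one solution is x = 14·11 = 154, y = -79·11 = -869.
Solutions in x differ by 124/4 = 31; the one in [0, 31) is 154 mod 31 = 30.

30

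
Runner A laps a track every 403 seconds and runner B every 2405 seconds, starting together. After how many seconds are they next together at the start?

gcd first: 2405 = 5·403 + 390; 403 = 1·390 + 13; 390 = 30·13 + 0 → gcd = 13
lcm = 403·2405/gcd = 969215/13 = 74555

74555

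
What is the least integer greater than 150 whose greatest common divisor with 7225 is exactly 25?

175

7225 = 25·289. Any m with gcd(m, 7225) = 25 is a multiple of 25, say 25s, with s coprime to 289.
Need s > 150/25, so s ≥ 7. First s ≥ 7 with gcd(s, 289) = 1 is s = 7. Thus m = 25·7 = 175.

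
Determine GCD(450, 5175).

225

Euclid: 5175 = 11·450 + 225; 450 = 2·225 + 0. Last nonzero remainder: 225.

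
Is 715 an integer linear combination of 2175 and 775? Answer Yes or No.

By Bézout, 2175u − 775v = 715 has integer solutions iff gcd(2175, 775) | 715.
Euclid: 2175 = 2·775 + 625; 775 = 1·625 + 150; 625 = 4·150 + 25; 150 = 6·25 + 0. gcd = 25; 715 mod 25 = 15. No.

No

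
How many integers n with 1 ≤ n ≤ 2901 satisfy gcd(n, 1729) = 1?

2174

Prime factors of 1729: 7, 13, 19. Count integers ≤ 2901 divisible by none of them.
By inclusion–exclusion: 2901 − ⌊2901/7⌋ − ⌊2901/13⌋ − ⌊2901/19⌋ + ⌊2901/91⌋ + ⌊2901/133⌋ + ⌊2901/247⌋ − ⌊2901/1729⌋ = 2174.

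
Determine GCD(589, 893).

Euclid: 893 = 1·589 + 304; 589 = 1·304 + 285; 304 = 1·285 + 19; 285 = 15·19 + 0. Last nonzero remainder: 19.

19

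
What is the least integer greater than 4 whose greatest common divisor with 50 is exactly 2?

6

Multiples of 2 above 4: 2·3, 2·4, … . Need the cofactor coprime to 50/2 = 25.
Checking s = 3, 4, … the first with gcd(s, 25) = 1 is s = 3, giving 6.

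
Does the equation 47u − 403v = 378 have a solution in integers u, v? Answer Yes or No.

By Bézout, 47u − 403v = 378 has integer solutions iff gcd(47, 403) | 378.
Euclid: 403 = 8·47 + 27; 47 = 1·27 + 20; 27 = 1·20 + 7; 20 = 2·7 + 6; 7 = 1·6 + 1; 6 = 6·1 + 0. gcd = 1; 378 mod 1 = 0. Yes.

Yes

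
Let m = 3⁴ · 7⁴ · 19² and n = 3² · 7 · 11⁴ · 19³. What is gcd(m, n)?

min exponent per shared prime: 3² · 7 · 19² = 22743

22743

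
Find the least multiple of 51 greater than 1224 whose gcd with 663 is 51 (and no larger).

1275

663 = 51·13. Any k with gcd(k, 663) = 51 is a multiple of 51, say 51s, with s coprime to 13.
Need s > 1224/51, so s ≥ 25. First s ≥ 25 with gcd(s, 13) = 1 is s = 25. Thus k = 51·25 = 1275.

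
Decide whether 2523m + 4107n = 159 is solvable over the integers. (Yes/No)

By Bézout, 2523m + 4107n = 159 has integer solutions iff gcd(2523, 4107) | 159.
Euclid: 4107 = 1·2523 + 1584; 2523 = 1·1584 + 939; 1584 = 1·939 + 645; 939 = 1·645 + 294; 645 = 2·294 + 57; 294 = 5·57 + 9; 57 = 6·9 + 3; 9 = 3·3 + 0. gcd = 3; 159 mod 3 = 0. Yes.

Yes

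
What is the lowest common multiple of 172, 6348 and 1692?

38487924

172 = 2² · 43; 6348 = 2² · 3 · 23²; 1692 = 2² · 3² · 47
lcm takes max exponent of each prime: 2² · 3² · 23² · 43 · 47 = 38487924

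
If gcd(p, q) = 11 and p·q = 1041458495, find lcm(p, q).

For any two positive integers, gcd × lcm equals their product. Hence lcm = 1041458495 / 11 = 94678045.

94678045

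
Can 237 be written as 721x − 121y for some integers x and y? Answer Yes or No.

Yes

gcd(721, 121): 721 = 5·121 + 116; 121 = 1·116 + 5; 116 = 23·5 + 1; 5 = 5·1 + 0 → 1
1 divides 237, so a solution exists.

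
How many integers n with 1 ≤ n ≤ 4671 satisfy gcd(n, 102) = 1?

Prime factors of 102: 2, 3, 17. Count integers ≤ 4671 divisible by none of them.
By inclusion–exclusion: 4671 − ⌊4671/2⌋ − ⌊4671/3⌋ − ⌊4671/17⌋ + ⌊4671/6⌋ + ⌊4671/34⌋ + ⌊4671/51⌋ − ⌊4671/102⌋ = 1466.

1466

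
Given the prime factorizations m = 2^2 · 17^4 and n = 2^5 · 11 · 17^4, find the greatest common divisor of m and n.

min exponent per shared prime: 2^2 · 17^4 = 334084

334084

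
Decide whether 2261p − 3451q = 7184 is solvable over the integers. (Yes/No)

By Bézout, 2261p − 3451q = 7184 has integer solutions iff gcd(2261, 3451) | 7184.
Euclid: 3451 = 1·2261 + 1190; 2261 = 1·1190 + 1071; 1190 = 1·1071 + 119; 1071 = 9·119 + 0. gcd = 119; 7184 mod 119 = 44. No.

No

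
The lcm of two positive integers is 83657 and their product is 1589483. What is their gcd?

19

From gcd × lcm = uv: gcd = 1589483 / 83657 = 19.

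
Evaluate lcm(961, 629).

gcd first: 961 = 1·629 + 332; 629 = 1·332 + 297; 332 = 1·297 + 35; 297 = 8·35 + 17; 35 = 2·17 + 1; 17 = 17·1 + 0 → gcd = 1
lcm = 961·629/gcd = 604469/1 = 604469

604469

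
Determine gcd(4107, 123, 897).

4107 = 3 · 37²; 123 = 3 · 41; 897 = 3 · 13 · 23
gcd takes min exponent of each prime: 3 = 3

3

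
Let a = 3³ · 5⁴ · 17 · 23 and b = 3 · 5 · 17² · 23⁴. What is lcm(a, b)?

max exponent per prime: 3³ · 5⁴ · 17² · 23⁴ = 1364749576875

1364749576875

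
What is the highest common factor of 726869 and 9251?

726869 = 11 · 13² · 17 · 23
9251 = 11 · 29²
Common: 11 = 11

11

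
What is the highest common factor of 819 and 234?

819 = 3² · 7 · 13
234 = 2 · 3² · 13
Common: 3² · 13 = 117

117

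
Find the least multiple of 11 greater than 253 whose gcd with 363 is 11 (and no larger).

Multiples of 11 above 253: 11·24, 11·25, … . Need the cofactor coprime to 363/11 = 33.
Checking s = 24, 25, … the first with gcd(s, 33) = 1 is s = 25, giving 275.

275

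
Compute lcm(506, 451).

20746

506 = 2 · 11 · 23; 451 = 11 · 41
max exponents: 2 · 11 · 23 · 41 = 20746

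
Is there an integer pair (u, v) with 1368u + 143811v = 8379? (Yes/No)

By Bézout, 1368u + 143811v = 8379 has integer solutions iff gcd(1368, 143811) | 8379.
Euclid: 143811 = 105·1368 + 171; 1368 = 8·171 + 0. gcd = 171; 8379 mod 171 = 0. Yes.

Yes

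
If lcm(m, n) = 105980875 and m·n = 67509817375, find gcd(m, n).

gcd·lcm = product, so gcd = 67509817375/105980875 = 637.

637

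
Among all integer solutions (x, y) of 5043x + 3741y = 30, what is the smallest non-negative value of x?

454

gcd(5043, 3741) = 3 (Euclid: 5043 = 1·3741 + 1302; 3741 = 2·1302 + 1137; 1302 = 1·1137 + 165; 1137 = 6·165 + 147; 165 = 1·147 + 18; 147 = 8·18 + 3; 18 = 6·3 + 0), and 3 | 30.
Extended Euclid: 5043·(-204) + 3741·(275) = 3. Scale by 10: x₀ = -2040.
General solution x = x₀ + 1247t; reducing mod 1247 gives x = 454 (and y = -612).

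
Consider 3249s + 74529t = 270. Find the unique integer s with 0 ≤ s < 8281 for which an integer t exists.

Euclid: 74529 = 22·3249 + 3051; 3249 = 1·3051 + 198; 3051 = 15·198 + 81; 198 = 2·81 + 36; 81 = 2·36 + 9; 36 = 4·9 + 0 → gcd = 9; 270 = 9·30.
Back-substitution yields 3249·(-1881) + 74529·(82) = 9, so one solution is s = -1881·30 = -56430, t = 82·30 = 2460.
Solutions in s differ by 74529/9 = 8281; the one in [0, 8281) is -56430 mod 8281 = 1537.

1537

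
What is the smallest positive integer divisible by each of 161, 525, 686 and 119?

161 = 7 · 23; 525 = 3 · 5² · 7; 686 = 2 · 7³; 119 = 7 · 17
lcm takes max exponent of each prime: 2 · 3 · 5² · 7³ · 17 · 23 = 20116950

20116950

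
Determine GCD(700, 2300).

100

Euclid: 2300 = 3·700 + 200; 700 = 3·200 + 100; 200 = 2·100 + 0. Last nonzero remainder: 100.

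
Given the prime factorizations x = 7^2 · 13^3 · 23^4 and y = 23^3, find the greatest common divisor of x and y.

min exponent per shared prime: 23^3 = 12167

12167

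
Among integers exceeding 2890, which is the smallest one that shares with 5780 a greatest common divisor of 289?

gcd(m, 5780) = 289 forces 289 | m; write m = 289s. Then gcd(289s, 289·20) = 289·gcd(s, 20), so need gcd(s, 20) = 1.
289s > 2890 gives s ≥ 11. The least s ≥ 11 coprime to 20 is 11, so m = 289·11 = 3179.

3179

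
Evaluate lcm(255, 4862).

gcd first: 4862 = 19·255 + 17; 255 = 15·17 + 0 → gcd = 17
lcm = 255·4862/gcd = 1239810/17 = 72930

72930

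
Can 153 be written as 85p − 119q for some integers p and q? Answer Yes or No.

Yes

gcd(85, 119): 119 = 1·85 + 34; 85 = 2·34 + 17; 34 = 2·17 + 0 → 17
17 divides 153, so a solution exists.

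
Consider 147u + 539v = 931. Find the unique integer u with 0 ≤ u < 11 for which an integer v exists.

Reduce mod 539: 147u ≡ 931 (mod 539). With g = gcd(147, 539) = 49 dividing 931, divide through: 3u ≡ 19 (mod 11).
Since gcd(3, 11) = 1, u ≡ 19·(3)⁻¹ ≡ 10 (mod 11). Smallest non-negative: 10.

10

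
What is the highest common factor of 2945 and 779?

19

Euclid: 2945 = 3·779 + 608; 779 = 1·608 + 171; 608 = 3·171 + 95; 171 = 1·95 + 76; 95 = 1·76 + 19; 76 = 4·19 + 0. Last nonzero remainder: 19.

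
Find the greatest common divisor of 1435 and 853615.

1435 = 5 · 7 · 41
853615 = 5 · 7 · 29³
Common: 5 · 7 = 35

35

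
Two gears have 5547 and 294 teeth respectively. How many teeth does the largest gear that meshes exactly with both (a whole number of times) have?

3

5547 = 3 · 43²
294 = 2 · 3 · 7²
Common: 3 = 3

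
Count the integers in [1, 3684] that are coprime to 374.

1577

Prime factors of 374: 2, 11, 17. Count integers ≤ 3684 divisible by none of them.
By inclusion–exclusion: 3684 − ⌊3684/2⌋ − ⌊3684/11⌋ − ⌊3684/17⌋ + ⌊3684/22⌋ + ⌊3684/34⌋ + ⌊3684/187⌋ − ⌊3684/374⌋ = 1577.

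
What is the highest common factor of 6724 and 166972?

4

6724 = 2² · 41²
166972 = 2² · 13³ · 19
Common: 2² = 4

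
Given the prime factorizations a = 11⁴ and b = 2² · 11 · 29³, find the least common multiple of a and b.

max exponent per prime: 2² · 11⁴ · 29³ = 1428317396

1428317396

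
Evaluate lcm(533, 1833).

75153

gcd first: 1833 = 3·533 + 234; 533 = 2·234 + 65; 234 = 3·65 + 39; 65 = 1·39 + 26; 39 = 1·26 + 13; 26 = 2·13 + 0 → gcd = 13
lcm = 533·1833/gcd = 976989/13 = 75153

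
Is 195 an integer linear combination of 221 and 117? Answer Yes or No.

By Bézout, 221m + 117n = 195 has integer solutions iff gcd(221, 117) | 195.
Euclid: 221 = 1·117 + 104; 117 = 1·104 + 13; 104 = 8·13 + 0. gcd = 13; 195 mod 13 = 0. Yes.

Yes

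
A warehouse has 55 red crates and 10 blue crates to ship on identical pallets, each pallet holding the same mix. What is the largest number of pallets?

55 = 5 · 11
10 = 2 · 5
Common: 5 = 5

5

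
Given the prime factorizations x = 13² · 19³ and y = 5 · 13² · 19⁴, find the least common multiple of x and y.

max exponent per prime: 5 · 13² · 19⁴ = 110121245

110121245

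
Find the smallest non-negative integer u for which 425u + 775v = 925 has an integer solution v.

4

Euclid: 775 = 1·425 + 350; 425 = 1·350 + 75; 350 = 4·75 + 50; 75 = 1·50 + 25; 50 = 2·25 + 0 → gcd = 25; 925 = 25·37.
Back-substitution yields 425·(11) + 775·(-6) = 25, so one solution is u = 11·37 = 407, v = -6·37 = -222.
Solutions in u differ by 775/25 = 31; the one in [0, 31) is 407 mod 31 = 4.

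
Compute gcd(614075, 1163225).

175

614075 = 5² · 7 · 11² · 29
1163225 = 5² · 7 · 17² · 23
Common: 5² · 7 = 175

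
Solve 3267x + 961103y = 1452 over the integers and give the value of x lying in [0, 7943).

883

gcd(3267, 961103) = 121 (Euclid: 961103 = 294·3267 + 605; 3267 = 5·605 + 242; 605 = 2·242 + 121; 242 = 2·121 + 0), and 121 | 1452.
Extended Euclid: 3267·(-3236) + 961103·(11) = 121. Scale by 12: x₀ = -38832.
General solution x = x₀ + 7943t; reducing mod 7943 gives x = 883 (and y = -3).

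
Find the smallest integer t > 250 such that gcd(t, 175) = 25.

275

gcd(t, 175) = 25 forces 25 | t; write t = 25s. Then gcd(25s, 25·7) = 25·gcd(s, 7), so need gcd(s, 7) = 1.
25s > 250 gives s ≥ 11. The least s ≥ 11 coprime to 7 is 11, so t = 25·11 = 275.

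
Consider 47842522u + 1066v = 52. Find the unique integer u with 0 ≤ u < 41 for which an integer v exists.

Euclid: 47842522 = 44880·1066 + 442; 1066 = 2·442 + 182; 442 = 2·182 + 78; 182 = 2·78 + 26; 78 = 3·26 + 0 → gcd = 26; 52 = 26·2.
Back-substitution yields 47842522·(-12) + 1066·(538565) = 26, so one solution is u = -12·2 = -24, v = 538565·2 = 1077130.
Solutions in u differ by 1066/26 = 41; the one in [0, 41) is -24 mod 41 = 17.

17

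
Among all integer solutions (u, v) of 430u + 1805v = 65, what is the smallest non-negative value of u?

Euclid: 1805 = 4·430 + 85; 430 = 5·85 + 5; 85 = 17·5 + 0 → gcd = 5; 65 = 5·13.
Back-substitution yields 430·(21) + 1805·(-5) = 5, so one solution is u = 21·13 = 273, v = -5·13 = -65.
Solutions in u differ by 1805/5 = 361; the one in [0, 361) is 273 mod 361 = 273.

273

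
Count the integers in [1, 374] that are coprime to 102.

102 = 2·3·17. Inclusion–exclusion on these primes:
374 − ⌊374/2⌋ − ⌊374/3⌋ − ⌊374/17⌋ + ⌊374/6⌋ + ⌊374/34⌋ + ⌊374/51⌋ − ⌊374/102⌋ = 118

118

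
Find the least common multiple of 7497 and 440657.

7497 = 3² · 7² · 17; 440657 = 7² · 17 · 23²
max exponents: 3² · 7² · 17 · 23² = 3965913

3965913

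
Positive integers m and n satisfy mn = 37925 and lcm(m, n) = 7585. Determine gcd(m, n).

5

From gcd × lcm = mn: gcd = 37925 / 7585 = 5.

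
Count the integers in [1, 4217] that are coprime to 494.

Prime factors of 494: 2, 13, 19. Count integers ≤ 4217 divisible by none of them.
By inclusion–exclusion: 4217 − ⌊4217/2⌋ − ⌊4217/13⌋ − ⌊4217/19⌋ + ⌊4217/26⌋ + ⌊4217/38⌋ + ⌊4217/247⌋ − ⌊4217/494⌋ = 1845.

1845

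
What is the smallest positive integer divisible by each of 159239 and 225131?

6528799

159239 = 17² · 19 · 29; 225131 = 17² · 19 · 41
max exponents: 17² · 19 · 29 · 41 = 6528799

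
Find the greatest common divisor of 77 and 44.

Euclid: 77 = 1·44 + 33; 44 = 1·33 + 11; 33 = 3·11 + 0. Last nonzero remainder: 11.

11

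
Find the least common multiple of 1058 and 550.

1058 = 2 · 23²; 550 = 2 · 5² · 11
max exponents: 2 · 5² · 11 · 23² = 290950

290950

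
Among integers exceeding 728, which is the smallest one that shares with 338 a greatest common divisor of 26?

338 = 26·13. Any a with gcd(a, 338) = 26 is a multiple of 26, say 26s, with s coprime to 13.
Need s > 728/26, so s ≥ 29. First s ≥ 29 with gcd(s, 13) = 1 is s = 29. Thus a = 26·29 = 754.

754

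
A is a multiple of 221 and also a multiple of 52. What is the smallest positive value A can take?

884

221 = 13 · 17; 52 = 2² · 13
max exponents: 2² · 13 · 17 = 884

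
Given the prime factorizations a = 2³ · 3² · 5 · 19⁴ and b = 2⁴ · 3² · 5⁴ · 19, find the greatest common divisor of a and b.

min exponent per shared prime: 2³ · 3² · 5 · 19 = 6840

6840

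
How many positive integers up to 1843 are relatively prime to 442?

801

442 = 2·13·17. Inclusion–exclusion on these primes:
1843 − ⌊1843/2⌋ − ⌊1843/13⌋ − ⌊1843/17⌋ + ⌊1843/26⌋ + ⌊1843/34⌋ + ⌊1843/221⌋ − ⌊1843/442⌋ = 801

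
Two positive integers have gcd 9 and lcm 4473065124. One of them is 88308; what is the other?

a·b = gcd·lcm = 9·4473065124 = 40257586116, so b = 40257586116/88308 = 455877.

455877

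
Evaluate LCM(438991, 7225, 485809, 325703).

438991 = 7² · 17² · 31; 7225 = 5² · 17²; 485809 = 17² · 41²; 325703 = 7² · 17² · 23
lcm takes max exponent of each prime: 5² · 7² · 17² · 23 · 31 · 41² = 424317725825

424317725825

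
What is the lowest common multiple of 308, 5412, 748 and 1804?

308 = 2² · 7 · 11; 5412 = 2² · 3 · 11 · 41; 748 = 2² · 11 · 17; 1804 = 2² · 11 · 41
lcm takes max exponent of each prime: 2² · 3 · 7 · 11 · 17 · 41 = 644028

644028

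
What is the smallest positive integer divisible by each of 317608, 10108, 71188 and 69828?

lcm(317608, 10108) = 317608·10108/gcd = 3210381664/4 = 802595416
lcm(802595416, 71188) = 802595416·71188/gcd = 57135162474208/5476 = 10433740408
lcm(10433740408, 69828) = 10433740408·69828/gcd = 728567225209824/4 = 182141806302456

182141806302456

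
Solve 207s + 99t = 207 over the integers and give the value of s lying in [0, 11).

1

gcd(207, 99) = 9 (Euclid: 207 = 2·99 + 9; 99 = 11·9 + 0), and 9 | 207.
Extended Euclid: 207·(1) + 99·(-2) = 9. Scale by 23: s₀ = 23.
General solution s = s₀ + 11k; reducing mod 11 gives s = 1 (and t = 0).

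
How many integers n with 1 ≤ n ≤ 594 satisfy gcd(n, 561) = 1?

561 = 3·11·17. Inclusion–exclusion on these primes:
594 − ⌊594/3⌋ − ⌊594/11⌋ − ⌊594/17⌋ + ⌊594/33⌋ + ⌊594/51⌋ + ⌊594/187⌋ − ⌊594/561⌋ = 339

339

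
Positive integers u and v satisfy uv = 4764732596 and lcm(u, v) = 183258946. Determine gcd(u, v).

26

gcd·lcm = product, so gcd = 4764732596/183258946 = 26.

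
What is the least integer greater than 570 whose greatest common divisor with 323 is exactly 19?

589

gcd(m, 323) = 19 forces 19 | m; write m = 19s. Then gcd(19s, 19·17) = 19·gcd(s, 17), so need gcd(s, 17) = 1.
19s > 570 gives s ≥ 31. The least s ≥ 31 coprime to 17 is 31, so m = 19·31 = 589.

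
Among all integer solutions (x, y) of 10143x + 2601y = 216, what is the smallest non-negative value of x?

Euclid: 10143 = 3·2601 + 2340; 2601 = 1·2340 + 261; 2340 = 8·261 + 252; 261 = 1·252 + 9; 252 = 28·9 + 0 → gcd = 9; 216 = 9·24.
Back-substitution yields 10143·(-10) + 2601·(39) = 9, so one solution is x = -10·24 = -240, y = 39·24 = 936.
Solutions in x differ by 2601/9 = 289; the one in [0, 289) is -240 mod 289 = 49.

49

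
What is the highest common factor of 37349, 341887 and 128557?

37349 = 13³ · 17; 341887 = 7 · 13² · 17²; 128557 = 11 · 13 · 29 · 31
gcd takes min exponent of each prime: 13 = 13

13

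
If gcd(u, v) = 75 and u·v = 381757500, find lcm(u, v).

5090100

For any two positive integers, gcd × lcm equals their product. Hence lcm = 381757500 / 75 = 5090100.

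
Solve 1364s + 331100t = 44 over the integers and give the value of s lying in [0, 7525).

Reduce mod 331100: 1364s ≡ 44 (mod 331100). With g = gcd(1364, 331100) = 44 dividing 44, divide through: 31s ≡ 1 (mod 7525).
Since gcd(31, 7525) = 1, s ≡ 1·(31)⁻¹ ≡ 971 (mod 7525). Smallest non-negative: 971.

971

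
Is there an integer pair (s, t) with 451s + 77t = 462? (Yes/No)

Yes

By Bézout, 451s + 77t = 462 has integer solutions iff gcd(451, 77) | 462.
Euclid: 451 = 5·77 + 66; 77 = 1·66 + 11; 66 = 6·11 + 0. gcd = 11; 462 mod 11 = 0. Yes.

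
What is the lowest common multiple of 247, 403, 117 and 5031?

2963259

lcm(247, 403) = 247·403/gcd = 99541/13 = 7657
lcm(7657, 117) = 7657·117/gcd = 895869/13 = 68913
lcm(68913, 5031) = 68913·5031/gcd = 346701303/117 = 2963259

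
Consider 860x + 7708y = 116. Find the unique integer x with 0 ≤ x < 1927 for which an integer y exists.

gcd(860, 7708) = 4 (Euclid: 7708 = 8·860 + 828; 860 = 1·828 + 32; 828 = 25·32 + 28; 32 = 1·28 + 4; 28 = 7·4 + 0), and 4 | 116.
Extended Euclid: 860·(242) + 7708·(-27) = 4. Scale by 29: x₀ = 7018.
General solution x = x₀ + 1927t; reducing mod 1927 gives x = 1237 (and y = -138).

1237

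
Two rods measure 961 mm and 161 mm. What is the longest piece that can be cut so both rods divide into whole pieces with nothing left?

961 = 31²
161 = 7 · 23
Common: 1 = 1

1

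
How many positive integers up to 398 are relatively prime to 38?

189

Prime factors of 38: 2, 19. Count integers ≤ 398 divisible by none of them.
By inclusion–exclusion: 398 − ⌊398/2⌋ − ⌊398/19⌋ + ⌊398/38⌋ = 189.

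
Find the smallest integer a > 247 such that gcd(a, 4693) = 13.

gcd(a, 4693) = 13 forces 13 | a; write a = 13s. Then gcd(13s, 13·361) = 13·gcd(s, 361), so need gcd(s, 361) = 1.
13s > 247 gives s ≥ 20. The least s ≥ 20 coprime to 361 is 20, so a = 13·20 = 260.

260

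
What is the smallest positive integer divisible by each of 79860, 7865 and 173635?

297957660

79860 = 2² · 3 · 5 · 11³; 7865 = 5 · 11² · 13; 173635 = 5 · 7 · 11² · 41
lcm takes max exponent of each prime: 2² · 3 · 5 · 7 · 11³ · 13 · 41 = 297957660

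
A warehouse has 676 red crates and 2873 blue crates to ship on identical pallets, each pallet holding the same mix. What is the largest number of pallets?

Euclid: 2873 = 4·676 + 169; 676 = 4·169 + 0. Last nonzero remainder: 169.

169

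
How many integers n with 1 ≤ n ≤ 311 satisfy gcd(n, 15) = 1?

15 = 3·5. Inclusion–exclusion on these primes:
311 − ⌊311/3⌋ − ⌊311/5⌋ + ⌊311/15⌋ = 166

166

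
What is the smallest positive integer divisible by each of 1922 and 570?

547770

gcd first: 1922 = 3·570 + 212; 570 = 2·212 + 146; 212 = 1·146 + 66; 146 = 2·66 + 14; 66 = 4·14 + 10; 14 = 1·10 + 4; 10 = 2·4 + 2; 4 = 2·2 + 0 → gcd = 2
lcm = 1922·570/gcd = 1095540/2 = 547770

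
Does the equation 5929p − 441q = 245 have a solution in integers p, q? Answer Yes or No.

Yes

By Bézout, 5929p − 441q = 245 has integer solutions iff gcd(5929, 441) | 245.
Euclid: 5929 = 13·441 + 196; 441 = 2·196 + 49; 196 = 4·49 + 0. gcd = 49; 245 mod 49 = 0. Yes.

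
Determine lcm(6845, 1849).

6845 = 5 · 37²; 1849 = 43²
max exponents: 5 · 37² · 43² = 12656405

12656405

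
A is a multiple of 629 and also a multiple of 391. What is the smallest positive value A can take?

14467

629 = 17 · 37; 391 = 17 · 23
max exponents: 17 · 23 · 37 = 14467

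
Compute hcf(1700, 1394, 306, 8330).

gcd(1700, 1394): 1700 = 1·1394 + 306; 1394 = 4·306 + 170; 306 = 1·170 + 136; 170 = 1·136 + 34; 136 = 4·34 + 0 → 34
gcd(34, 306): 306 = 9·34 + 0 → 34
gcd(34, 8330): 8330 = 245·34 + 0 → 34

34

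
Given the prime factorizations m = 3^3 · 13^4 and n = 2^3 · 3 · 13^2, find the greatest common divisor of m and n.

min exponent per shared prime: 3 · 13^2 = 507

507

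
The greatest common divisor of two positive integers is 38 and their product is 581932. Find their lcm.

15314

Since gcd(p,q)·lcm(p,q) = pq, lcm = 581932/38 = 15314.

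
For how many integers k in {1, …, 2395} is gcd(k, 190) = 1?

190 = 2·5·19. Inclusion–exclusion on these primes:
2395 − ⌊2395/2⌋ − ⌊2395/5⌋ − ⌊2395/19⌋ + ⌊2395/10⌋ + ⌊2395/38⌋ + ⌊2395/95⌋ − ⌊2395/190⌋ = 908

908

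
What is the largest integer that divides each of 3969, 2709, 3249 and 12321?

3969 = 3⁴ · 7²; 2709 = 3² · 7 · 43; 3249 = 3² · 19²; 12321 = 3² · 37²
gcd takes min exponent of each prime: 3² = 9

9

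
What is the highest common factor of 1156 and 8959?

1156 = 2² · 17²
8959 = 17² · 31
Common: 17² = 289

289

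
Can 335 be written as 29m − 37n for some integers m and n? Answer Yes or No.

Yes

gcd(29, 37): 37 = 1·29 + 8; 29 = 3·8 + 5; 8 = 1·5 + 3; 5 = 1·3 + 2; 3 = 1·2 + 1; 2 = 2·1 + 0 → 1
1 divides 335, so a solution exists.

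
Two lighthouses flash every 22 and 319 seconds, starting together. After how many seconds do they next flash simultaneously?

638

22 = 2 · 11; 319 = 11 · 29
max exponents: 2 · 11 · 29 = 638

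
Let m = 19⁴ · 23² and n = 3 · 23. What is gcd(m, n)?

23

min exponent per shared prime: 23 = 23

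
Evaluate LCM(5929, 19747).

5929 = 7² · 11²; 19747 = 7² · 13 · 31
max exponents: 7² · 11² · 13 · 31 = 2389387

2389387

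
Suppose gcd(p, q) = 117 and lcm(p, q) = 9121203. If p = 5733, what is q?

186147

p·q = gcd·lcm = 117·9121203 = 1067180751, so q = 1067180751/5733 = 186147.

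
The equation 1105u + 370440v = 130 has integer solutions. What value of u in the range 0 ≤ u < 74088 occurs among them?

69730

Euclid: 370440 = 335·1105 + 265; 1105 = 4·265 + 45; 265 = 5·45 + 40; 45 = 1·40 + 5; 40 = 8·5 + 0 → gcd = 5; 130 = 5·26.
Back-substitution yields 1105·(8381) + 370440·(-25) = 5, so one solution is u = 8381·26 = 217906, v = -25·26 = -650.
Solutions in u differ by 370440/5 = 74088; the one in [0, 74088) is 217906 mod 74088 = 69730.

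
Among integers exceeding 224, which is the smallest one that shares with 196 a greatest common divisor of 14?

gcd(k, 196) = 14 forces 14 | k; write k = 14s. Then gcd(14s, 14·14) = 14·gcd(s, 14), so need gcd(s, 14) = 1.
14s > 224 gives s ≥ 17. The least s ≥ 17 coprime to 14 is 17, so k = 14·17 = 238.

238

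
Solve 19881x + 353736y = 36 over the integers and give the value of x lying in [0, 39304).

gcd(19881, 353736) = 9 (Euclid: 353736 = 17·19881 + 15759; 19881 = 1·15759 + 4122; 15759 = 3·4122 + 3393; 4122 = 1·3393 + 729; 3393 = 4·729 + 477; 729 = 1·477 + 252; 477 = 1·252 + 225; 252 = 1·225 + 27; 225 = 8·27 + 9; 27 = 3·9 + 0), and 9 | 36.
Extended Euclid: 19881·(-12615) + 353736·(709) = 9. Scale by 4: x₀ = -50460.
General solution x = x₀ + 39304t; reducing mod 39304 gives x = 28148 (and y = -1582).

28148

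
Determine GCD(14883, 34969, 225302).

gcd(14883, 34969): 34969 = 2·14883 + 5203; 14883 = 2·5203 + 4477; 5203 = 1·4477 + 726; 4477 = 6·726 + 121; 726 = 6·121 + 0 → 121
gcd(121, 225302): 225302 = 1862·121 + 0 → 121

121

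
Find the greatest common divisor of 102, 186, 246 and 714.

gcd(102, 186): 186 = 1·102 + 84; 102 = 1·84 + 18; 84 = 4·18 + 12; 18 = 1·12 + 6; 12 = 2·6 + 0 → 6
gcd(6, 246): 246 = 41·6 + 0 → 6
gcd(6, 714): 714 = 119·6 + 0 → 6

6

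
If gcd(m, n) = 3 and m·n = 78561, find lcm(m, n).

Since gcd(m,n)·lcm(m,n) = mn, lcm = 78561/3 = 26187.

26187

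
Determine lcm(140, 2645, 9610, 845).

140 = 2² · 5 · 7; 2645 = 5 · 23²; 9610 = 2 · 5 · 31²; 845 = 5 · 13²
lcm takes max exponent of each prime: 2² · 5 · 7 · 13² · 23² · 31² = 12028010540

12028010540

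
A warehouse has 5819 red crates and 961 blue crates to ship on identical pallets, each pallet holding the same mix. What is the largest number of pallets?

1

5819 = 11 · 23²
961 = 31²
Common: 1 = 1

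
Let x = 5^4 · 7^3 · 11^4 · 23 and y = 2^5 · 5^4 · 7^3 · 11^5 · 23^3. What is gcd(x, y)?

min exponent per shared prime: 5^4 · 7^3 · 11^4 · 23 = 72189280625

72189280625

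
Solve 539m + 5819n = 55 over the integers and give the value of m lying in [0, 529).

270

Reduce mod 5819: 539m ≡ 55 (mod 5819). With g = gcd(539, 5819) = 11 dividing 55, divide through: 49m ≡ 5 (mod 529).
Since gcd(49, 529) = 1, m ≡ 5·(49)⁻¹ ≡ 270 (mod 529). Smallest non-negative: 270.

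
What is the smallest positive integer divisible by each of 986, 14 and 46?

986 = 2 · 17 · 29; 14 = 2 · 7; 46 = 2 · 23
lcm takes max exponent of each prime: 2 · 7 · 17 · 23 · 29 = 158746

158746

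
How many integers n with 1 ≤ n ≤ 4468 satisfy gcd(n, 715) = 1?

3000

Prime factors of 715: 5, 11, 13. Count integers ≤ 4468 divisible by none of them.
By inclusion–exclusion: 4468 − ⌊4468/5⌋ − ⌊4468/11⌋ − ⌊4468/13⌋ + ⌊4468/55⌋ + ⌊4468/65⌋ + ⌊4468/143⌋ − ⌊4468/715⌋ = 3000.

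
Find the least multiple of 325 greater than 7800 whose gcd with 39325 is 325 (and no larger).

8125

39325 = 325·121. Any x with gcd(x, 39325) = 325 is a multiple of 325, say 325s, with s coprime to 121.
Need s > 7800/325, so s ≥ 25. First s ≥ 25 with gcd(s, 121) = 1 is s = 25. Thus x = 325·25 = 8125.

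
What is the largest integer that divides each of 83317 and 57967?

169

83317 = 13² · 17 · 29
57967 = 7³ · 13²
Common: 13² = 169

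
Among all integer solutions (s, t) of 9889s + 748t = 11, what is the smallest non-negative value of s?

gcd(9889, 748) = 11 (Euclid: 9889 = 13·748 + 165; 748 = 4·165 + 88; 165 = 1·88 + 77; 88 = 1·77 + 11; 77 = 7·11 + 0), and 11 | 11.
Extended Euclid: 9889·(-9) + 748·(119) = 11. Scale by 1: s₀ = -9.
General solution s = s₀ + 68k; reducing mod 68 gives s = 59 (and t = -780).

59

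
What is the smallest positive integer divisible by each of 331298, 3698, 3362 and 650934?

7794027682176978

331298 = 2 · 11² · 37²; 3698 = 2 · 43²; 3362 = 2 · 41²; 650934 = 2 · 3² · 29² · 43
lcm takes max exponent of each prime: 2 · 3² · 11² · 29² · 37² · 41² · 43² = 7794027682176978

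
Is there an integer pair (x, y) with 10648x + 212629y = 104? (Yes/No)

gcd(10648, 212629): 212629 = 19·10648 + 10317; 10648 = 1·10317 + 331; 10317 = 31·331 + 56; 331 = 5·56 + 51; 56 = 1·51 + 5; 51 = 10·5 + 1; 5 = 5·1 + 0 → 1
1 divides 104, so a solution exists.

Yes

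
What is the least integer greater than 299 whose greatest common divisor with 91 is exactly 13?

91 = 13·7. Any k with gcd(k, 91) = 13 is a multiple of 13, say 13s, with s coprime to 7.
Need s > 299/13, so s ≥ 24. First s ≥ 24 with gcd(s, 7) = 1 is s = 24. Thus k = 13·24 = 312.

312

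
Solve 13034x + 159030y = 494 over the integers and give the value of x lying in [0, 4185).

Reduce mod 159030: 13034x ≡ 494 (mod 159030). With g = gcd(13034, 159030) = 38 dividing 494, divide through: 343x ≡ 13 (mod 4185).
Since gcd(343, 4185) = 1, x ≡ 13·(343)⁻¹ ≡ 1696 (mod 4185). Smallest non-negative: 1696.

1696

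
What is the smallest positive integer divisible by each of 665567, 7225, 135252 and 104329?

2811155337900

665567 = 7² · 17² · 47; 7225 = 5² · 17²; 135252 = 2² · 3² · 13 · 17²; 104329 = 17² · 19²
lcm takes max exponent of each prime: 2² · 3² · 5² · 7² · 13 · 17² · 19² · 47 = 2811155337900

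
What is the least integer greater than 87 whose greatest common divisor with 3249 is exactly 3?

93

Multiples of 3 above 87: 3·30, 3·31, … . Need the cofactor coprime to 3249/3 = 1083.
Checking s = 30, 31, … the first with gcd(s, 1083) = 1 is s = 31, giving 93.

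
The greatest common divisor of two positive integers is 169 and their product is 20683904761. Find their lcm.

For any two positive integers, gcd × lcm equals their product. Hence lcm = 20683904761 / 169 = 122389969.

122389969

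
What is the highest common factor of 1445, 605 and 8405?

gcd(1445, 605): 1445 = 2·605 + 235; 605 = 2·235 + 135; 235 = 1·135 + 100; 135 = 1·100 + 35; 100 = 2·35 + 30; 35 = 1·30 + 5; 30 = 6·5 + 0 → 5
gcd(5, 8405): 8405 = 1681·5 + 0 → 5

5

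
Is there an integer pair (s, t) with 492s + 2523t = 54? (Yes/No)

gcd(492, 2523): 2523 = 5·492 + 63; 492 = 7·63 + 51; 63 = 1·51 + 12; 51 = 4·12 + 3; 12 = 4·3 + 0 → 3
3 divides 54, so a solution exists.

Yes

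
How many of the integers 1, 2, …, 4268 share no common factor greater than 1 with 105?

1952

105 = 3·5·7. Inclusion–exclusion on these primes:
4268 − ⌊4268/3⌋ − ⌊4268/5⌋ − ⌊4268/7⌋ + ⌊4268/15⌋ + ⌊4268/21⌋ + ⌊4268/35⌋ − ⌊4268/105⌋ = 1952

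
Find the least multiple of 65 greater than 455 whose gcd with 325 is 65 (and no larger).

gcd(t, 325) = 65 forces 65 | t; write t = 65s. Then gcd(65s, 65·5) = 65·gcd(s, 5), so need gcd(s, 5) = 1.
65s > 455 gives s ≥ 8. The least s ≥ 8 coprime to 5 is 8, so t = 65·8 = 520.

520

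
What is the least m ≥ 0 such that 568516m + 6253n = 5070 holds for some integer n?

27

Reduce mod 6253: 568516m ≡ 5070 (mod 6253). With g = gcd(568516, 6253) = 169 dividing 5070, divide through: 3364m ≡ 30 (mod 37).
Since gcd(3364, 37) = 1, m ≡ 30·(3364)⁻¹ ≡ 27 (mod 37). Smallest non-negative: 27.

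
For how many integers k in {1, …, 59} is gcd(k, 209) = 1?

51

Prime factors of 209: 11, 19. Count integers ≤ 59 divisible by none of them.
By inclusion–exclusion: 59 − ⌊59/11⌋ − ⌊59/19⌋ + ⌊59/209⌋ = 51.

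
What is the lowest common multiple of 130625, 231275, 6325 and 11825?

lcm(130625, 231275) = 130625·231275/gcd = 30210296875/275 = 109855625
lcm(109855625, 6325) = 109855625·6325/gcd = 694836828125/275 = 2526679375
lcm(2526679375, 11825) = 2526679375·11825/gcd = 29877983609375/275 = 108647213125

108647213125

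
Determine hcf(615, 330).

615 = 3 · 5 · 41
330 = 2 · 3 · 5 · 11
Common: 3 · 5 = 15

15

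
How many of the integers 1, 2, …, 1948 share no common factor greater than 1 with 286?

817

Prime factors of 286: 2, 11, 13. Count integers ≤ 1948 divisible by none of them.
By inclusion–exclusion: 1948 − ⌊1948/2⌋ − ⌊1948/11⌋ − ⌊1948/13⌋ + ⌊1948/22⌋ + ⌊1948/26⌋ + ⌊1948/143⌋ − ⌊1948/286⌋ = 817.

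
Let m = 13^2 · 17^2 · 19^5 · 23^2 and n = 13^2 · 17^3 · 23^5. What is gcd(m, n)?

min exponent per shared prime: 13^2 · 17^2 · 23^2 = 25836889

25836889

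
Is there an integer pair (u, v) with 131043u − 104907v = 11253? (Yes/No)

Yes

gcd(131043, 104907): 131043 = 1·104907 + 26136; 104907 = 4·26136 + 363; 26136 = 72·363 + 0 → 363
363 divides 11253, so a solution exists.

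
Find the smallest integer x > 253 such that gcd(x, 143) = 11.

Multiples of 11 above 253: 11·24, 11·25, … . Need the cofactor coprime to 143/11 = 13.
Checking s = 24, 25, … the first with gcd(s, 13) = 1 is s = 24, giving 264.

264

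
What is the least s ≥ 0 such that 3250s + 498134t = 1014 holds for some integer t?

8277

gcd(3250, 498134) = 26 (Euclid: 498134 = 153·3250 + 884; 3250 = 3·884 + 598; 884 = 1·598 + 286; 598 = 2·286 + 26; 286 = 11·26 + 0), and 26 | 1014.
Extended Euclid: 3250·(1686) + 498134·(-11) = 26. Scale by 39: s₀ = 65754.
General solution s = s₀ + 19159k; reducing mod 19159 gives s = 8277 (and t = -54).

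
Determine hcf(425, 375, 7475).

425 = 5² · 17; 375 = 3 · 5³; 7475 = 5² · 13 · 23
gcd takes min exponent of each prime: 5² = 25

25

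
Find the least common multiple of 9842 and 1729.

gcd first: 9842 = 5·1729 + 1197; 1729 = 1·1197 + 532; 1197 = 2·532 + 133; 532 = 4·133 + 0 → gcd = 133
lcm = 9842·1729/gcd = 17016818/133 = 127946

127946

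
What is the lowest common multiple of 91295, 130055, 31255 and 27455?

lcm(91295, 130055) = 91295·130055/gcd = 11873371225/95 = 124982855
lcm(124982855, 31255) = 124982855·31255/gcd = 3906339133025/95 = 41119359295
lcm(41119359295, 27455) = 41119359295·27455/gcd = 1128932009444225/95 = 11883494836255

11883494836255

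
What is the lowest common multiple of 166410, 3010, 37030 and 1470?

4313513610

lcm(166410, 3010) = 166410·3010/gcd = 500894100/430 = 1164870
lcm(1164870, 37030) = 1164870·37030/gcd = 43135136100/70 = 616216230
lcm(616216230, 1470) = 616216230·1470/gcd = 905837858100/210 = 4313513610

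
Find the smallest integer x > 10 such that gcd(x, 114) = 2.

14

gcd(x, 114) = 2 forces 2 | x; write x = 2s. Then gcd(2s, 2·57) = 2·gcd(s, 57), so need gcd(s, 57) = 1.
2s > 10 gives s ≥ 6. The least s ≥ 6 coprime to 57 is 7, so x = 2·7 = 14.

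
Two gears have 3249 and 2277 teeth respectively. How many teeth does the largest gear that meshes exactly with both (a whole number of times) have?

3249 = 3² · 19²
2277 = 3² · 11 · 23
Common: 3² = 9

9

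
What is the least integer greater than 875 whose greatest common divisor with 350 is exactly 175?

Multiples of 175 above 875: 175·6, 175·7, … . Need the cofactor coprime to 350/175 = 2.
Checking s = 6, 7, … the first with gcd(s, 2) = 1 is s = 7, giving 1225.

1225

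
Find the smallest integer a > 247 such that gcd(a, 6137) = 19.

gcd(a, 6137) = 19 forces 19 | a; write a = 19s. Then gcd(19s, 19·323) = 19·gcd(s, 323), so need gcd(s, 323) = 1.
19s > 247 gives s ≥ 14. The least s ≥ 14 coprime to 323 is 14, so a = 19·14 = 266.

266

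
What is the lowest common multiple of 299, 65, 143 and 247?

299 = 13 · 23; 65 = 5 · 13; 143 = 11 · 13; 247 = 13 · 19
lcm takes max exponent of each prime: 5 · 11 · 13 · 19 · 23 = 312455

312455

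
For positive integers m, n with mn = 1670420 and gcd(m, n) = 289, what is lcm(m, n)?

5780

For any two positive integers, gcd × lcm equals their product. Hence lcm = 1670420 / 289 = 5780.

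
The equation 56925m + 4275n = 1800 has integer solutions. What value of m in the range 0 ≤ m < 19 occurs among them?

gcd(56925, 4275) = 225 (Euclid: 56925 = 13·4275 + 1350; 4275 = 3·1350 + 225; 1350 = 6·225 + 0), and 225 | 1800.
Extended Euclid: 56925·(-3) + 4275·(40) = 225. Scale by 8: m₀ = -24.
General solution m = m₀ + 19t; reducing mod 19 gives m = 14 (and n = -186).

14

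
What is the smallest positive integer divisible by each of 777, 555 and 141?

777 = 3 · 7 · 37; 555 = 3 · 5 · 37; 141 = 3 · 47
lcm takes max exponent of each prime: 3 · 5 · 7 · 37 · 47 = 182595

182595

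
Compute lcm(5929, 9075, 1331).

4891425

5929 = 7² · 11²; 9075 = 3 · 5² · 11²; 1331 = 11³
lcm takes max exponent of each prime: 3 · 5² · 7² · 11³ = 4891425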